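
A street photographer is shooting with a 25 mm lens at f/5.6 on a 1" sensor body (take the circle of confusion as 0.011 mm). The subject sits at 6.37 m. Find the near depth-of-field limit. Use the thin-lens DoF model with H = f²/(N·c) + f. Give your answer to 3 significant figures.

Hyperfocal distance H = f²/(N·c) + f = 25²/(5.6 × 0.011) + 25 = 625/0.0616 + 25 ≈ 10171.1 mm ≈ 10.17 m.
Near limit Dn = s·(H − f)/(H + s − 2f) = 6370 × (10171.1 − 25) / (10171.1 + 6370 − 2 × 25) = 6370 × 10146.1 / 16491.1 ≈ 3919.1 mm ≈ 3.92 m.

3.92 m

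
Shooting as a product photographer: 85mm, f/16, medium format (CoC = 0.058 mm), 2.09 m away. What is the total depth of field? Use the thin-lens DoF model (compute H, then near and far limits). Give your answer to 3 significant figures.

Hyperfocal distance H = f²/(N·c) + f = 85²/(16 × 0.058) + 85 = 7225/0.928 + 85 ≈ 7870.6 mm ≈ 7.871 m.
Near limit Dn = s·(H − f)/(H + s − 2f) = 2090 × (7870.6 − 85) / (7870.6 + 2090 − 2 × 85) = 2090 × 7785.6 / 9790.6 ≈ 1662.0 mm.
Far limit Df = s·(H − f)/(H − s) = 2090 × (7870.6 − 85) / (7870.6 − 2090) = 2090 × 7785.6 / 5780.6 ≈ 2814.9 mm.
Depth of field = Df − Dn = 2814.9 − 1662.0 ≈ 1152.9 mm ≈ 1.15 m.

1.15 m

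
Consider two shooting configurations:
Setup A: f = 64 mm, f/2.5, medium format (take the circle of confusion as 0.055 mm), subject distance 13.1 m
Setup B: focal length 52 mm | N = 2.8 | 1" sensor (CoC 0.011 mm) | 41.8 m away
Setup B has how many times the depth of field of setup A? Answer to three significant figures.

3.62

Setup A: H = 64²/(2.5×0.055) + 64 ≈ 29853.1 mm; DoF = Df − Dn = 23293 − 9112 ≈ 14181 mm.
Setup B: H = 52²/(2.8×0.011) + 52 ≈ 87844.2 mm; DoF = Df − Dn = 79700 − 28329 ≈ 51371 mm.
Ratio = 51371 / 14181 ≈ 3.62.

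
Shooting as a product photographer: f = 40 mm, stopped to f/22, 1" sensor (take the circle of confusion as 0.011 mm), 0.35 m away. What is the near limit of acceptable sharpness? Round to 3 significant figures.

334 mm

Hyperfocal distance H = f²/(N·c) + f = 40²/(22 × 0.011) + 40 = 1600/0.242 + 40 ≈ 6651.6 mm ≈ 6.652 m.
Near limit Dn = s·(H − f)/(H + s − 2f) = 350 × (6651.6 − 40) / (6651.6 + 350 − 2 × 40) = 350 × 6611.6 / 6921.6 ≈ 334.32 mm.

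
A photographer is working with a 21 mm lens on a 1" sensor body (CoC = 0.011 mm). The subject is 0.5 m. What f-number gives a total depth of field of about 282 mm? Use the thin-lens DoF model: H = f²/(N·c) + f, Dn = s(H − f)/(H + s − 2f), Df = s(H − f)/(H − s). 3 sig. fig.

f/22

Write h = H − f = f²/(N·c). The thin-lens limits are Dn = s·h/(h + (s−f)) and Df = s·h/(h − (s−f)), so DoF = Df − Dn = 2·s·(s−f)·h / (h² − (s−f)²).
That is a quadratic in h: DoF·h² − 2·s·(s−f)·h − DoF·(s−f)² = 0 ⇒ h = (s−f)·(s + √(s² + DoF²)) / DoF = 479 × (500 + √(500² + 282²)) / 282 = 479 × (500 + 574.042) / 282 ≈ 1824.3 mm.
Then N = f²/(c·h) = 21² / (0.011 × 1824.3) = 441 / 20.068 ≈ 22.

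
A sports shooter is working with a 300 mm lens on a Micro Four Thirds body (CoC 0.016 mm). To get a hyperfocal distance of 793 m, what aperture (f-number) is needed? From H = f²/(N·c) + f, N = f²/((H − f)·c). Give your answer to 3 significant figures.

Rearrange H = f²/(N·c) + f for N: N = f² / ((H − f)·c).
N = 300² / ((793000 − 300) × 0.016) = 90000 / 12683 ≈ 7.10.

f/7.10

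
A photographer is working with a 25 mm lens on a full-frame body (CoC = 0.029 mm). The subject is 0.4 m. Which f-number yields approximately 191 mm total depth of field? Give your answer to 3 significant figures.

Write h = H − f = f²/(N·c). The thin-lens limits are Dn = s·h/(h + (s−f)) and Df = s·h/(h − (s−f)), so DoF = Df − Dn = 2·s·(s−f)·h / (h² − (s−f)²).
That is a quadratic in h: DoF·h² − 2·s·(s−f)·h − DoF·(s−f)² = 0 ⇒ h = (s−f)·(s + √(s² + DoF²)) / DoF = 375 × (400 + √(400² + 191²)) / 191 = 375 × (400 + 443.262) / 191 ≈ 1655.6 mm.
Then N = f²/(c·h) = 25² / (0.029 × 1655.6) = 625 / 48.013 ≈ 13.

f/13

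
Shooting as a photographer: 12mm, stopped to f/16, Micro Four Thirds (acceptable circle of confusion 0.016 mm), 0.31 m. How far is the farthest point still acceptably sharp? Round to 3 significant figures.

Hyperfocal distance H = f²/(N·c) + f = 12²/(16 × 0.016) + 12 = 144/0.256 + 12 ≈ 574.5 mm ≈ 0.575 m.
Far limit Df = s·(H − f)/(H − s) = 310 × (574.5 − 12) / (574.5 − 310) = 310 × 562.5 / 264.5 ≈ 659.26 mm ≈ 0.659 m.

0.659 m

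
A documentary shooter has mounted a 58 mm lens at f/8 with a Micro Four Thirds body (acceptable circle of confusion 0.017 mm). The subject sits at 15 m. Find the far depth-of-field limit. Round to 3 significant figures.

Hyperfocal distance H = f²/(N·c) + f = 58²/(8 × 0.017) + 58 = 3364/0.136 + 58 ≈ 24793.3 mm ≈ 24.79 m.
Far limit Df = s·(H − f)/(H − s) = 15000 × (24793.3 − 58) / (24793.3 − 15000) = 15000 × 24735.3 / 9793.3 ≈ 37886 mm ≈ 37.9 m.

37.9 m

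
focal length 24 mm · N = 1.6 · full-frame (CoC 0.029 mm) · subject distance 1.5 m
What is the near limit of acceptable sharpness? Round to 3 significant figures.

Hyperfocal distance H = f²/(N·c) + f = 24²/(1.6 × 0.029) + 24 = 576/0.0464 + 24 ≈ 12437.8 mm ≈ 12.44 m.
Near limit Dn = s·(H − f)/(H + s − 2f) = 1500 × (12437.8 − 24) / (12437.8 + 1500 − 2 × 24) = 1500 × 12413.8 / 13889.8 ≈ 1340.6 mm ≈ 1.34 m.

1.34 m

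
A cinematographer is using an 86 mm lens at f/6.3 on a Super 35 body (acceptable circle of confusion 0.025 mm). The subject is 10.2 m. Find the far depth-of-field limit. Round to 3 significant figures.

Hyperfocal distance H = f²/(N·c) + f = 86²/(6.3 × 0.025) + 86 = 7396/0.1575 + 86 ≈ 47044.7 mm ≈ 47.04 m.
Far limit Df = s·(H − f)/(H − s) = 10200 × (47044.7 − 86) / (47044.7 − 10200) = 10200 × 46958.7 / 36844.7 ≈ 13000 mm ≈ 13.0 m.

13.0 m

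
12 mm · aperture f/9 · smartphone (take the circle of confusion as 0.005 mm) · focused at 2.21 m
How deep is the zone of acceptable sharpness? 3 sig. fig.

Hyperfocal distance H = f²/(N·c) + f = 12²/(9 × 0.005) + 12 = 144/0.045 + 12 ≈ 3212.0 mm ≈ 3.212 m.
Near limit Dn = s·(H − f)/(H + s − 2f) = 2210 × (3212.0 − 12) / (3212.0 + 2210 − 2 × 12) = 2210 × 3200.0 / 5398.0 ≈ 1310.1 mm.
Far limit Df = s·(H − f)/(H − s) = 2210 × (3212.0 − 12) / (3212.0 − 2210) = 2210 × 3200.0 / 1002.0 ≈ 7057.9 mm.
Depth of field = Df − Dn = 7057.9 − 1310.1 ≈ 5747.8 mm ≈ 5.75 m.

5.75 m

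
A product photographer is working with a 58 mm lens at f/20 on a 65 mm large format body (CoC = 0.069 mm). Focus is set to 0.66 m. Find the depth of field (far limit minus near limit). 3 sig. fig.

Hyperfocal distance H = f²/(N·c) + f = 58²/(20 × 0.069) + 58 = 3364/1.38 + 58 ≈ 2495.7 mm ≈ 2.496 m.
Near limit Dn = s·(H − f)/(H + s − 2f) = 660 × (2495.7 − 58) / (2495.7 + 660 − 2 × 58) = 660 × 2437.7 / 3039.7 ≈ 529.29 mm.
Far limit Df = s·(H − f)/(H − s) = 660 × (2495.7 − 58) / (2495.7 − 660) = 660 × 2437.7 / 1835.7 ≈ 876.44 mm.
Depth of field = Df − Dn = 876.44 − 529.29 ≈ 347.15 mm.

347 mm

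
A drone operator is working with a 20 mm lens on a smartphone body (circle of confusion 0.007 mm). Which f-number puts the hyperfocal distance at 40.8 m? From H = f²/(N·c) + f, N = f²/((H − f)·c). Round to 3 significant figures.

f/1.40

Rearrange H = f²/(N·c) + f for N: N = f² / ((H − f)·c).
N = 20² / ((40800 − 20) × 0.007) = 400 / 285.5 ≈ 1.40.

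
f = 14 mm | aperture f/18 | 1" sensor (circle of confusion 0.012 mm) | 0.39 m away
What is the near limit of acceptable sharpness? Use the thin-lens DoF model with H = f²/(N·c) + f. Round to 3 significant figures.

276 mm

Hyperfocal distance H = f²/(N·c) + f = 14²/(18 × 0.012) + 14 = 196/0.216 + 14 ≈ 921.4 mm ≈ 0.921 m.
Near limit Dn = s·(H − f)/(H + s − 2f) = 390 × (921.4 − 14) / (921.4 + 390 − 2 × 14) = 390 × 907.4 / 1283.4 ≈ 275.74 mm.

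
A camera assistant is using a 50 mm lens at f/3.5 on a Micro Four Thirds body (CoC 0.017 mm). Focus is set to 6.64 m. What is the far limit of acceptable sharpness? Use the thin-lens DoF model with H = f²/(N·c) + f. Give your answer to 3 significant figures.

7.88 m

Hyperfocal distance H = f²/(N·c) + f = 50²/(3.5 × 0.017) + 50 = 2500/0.0595 + 50 ≈ 42066.8 mm ≈ 42.07 m.
Far limit Df = s·(H − f)/(H − s) = 6640 × (42066.8 − 50) / (42066.8 − 6640) = 6640 × 42016.8 / 35426.8 ≈ 7875.2 mm ≈ 7.88 m.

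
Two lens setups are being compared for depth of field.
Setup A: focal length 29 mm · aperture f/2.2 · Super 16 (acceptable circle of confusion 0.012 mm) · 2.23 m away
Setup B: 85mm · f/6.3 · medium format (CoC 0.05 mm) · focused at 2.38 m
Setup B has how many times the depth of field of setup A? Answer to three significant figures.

Setup A: H = 29²/(2.2×0.012) + 29 ≈ 31885.1 mm; DoF = Df − Dn = 2395.51 − 2085.88 ≈ 309.63 mm.
Setup B: H = 85²/(6.3×0.05) + 85 ≈ 23021.5 mm; DoF = Df − Dn = 2644.62 − 2163.52 ≈ 481.10 mm.
Ratio = 481.10 / 309.63 ≈ 1.55.

1.55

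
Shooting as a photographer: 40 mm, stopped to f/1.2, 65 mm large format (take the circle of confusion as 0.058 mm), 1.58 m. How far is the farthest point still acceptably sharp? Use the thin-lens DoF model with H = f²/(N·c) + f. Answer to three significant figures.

Hyperfocal distance H = f²/(N·c) + f = 40²/(1.2 × 0.058) + 40 = 1600/0.0696 + 40 ≈ 23028.5 mm ≈ 23.03 m.
Far limit Df = s·(H − f)/(H − s) = 1580 × (23028.5 − 40) / (23028.5 − 1580) = 1580 × 22988.5 / 21448.5 ≈ 1693.4 mm ≈ 1.69 m.

1.69 m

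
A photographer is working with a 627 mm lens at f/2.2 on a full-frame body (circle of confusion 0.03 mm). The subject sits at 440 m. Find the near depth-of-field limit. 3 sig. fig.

410 m

Hyperfocal distance H = f²/(N·c) + f = 627²/(2.2 × 0.03) + 627 = 393129/0.066 + 627 ≈ 5957127.0 mm ≈ 5957 m.
Near limit Dn = s·(H − f)/(H + s − 2f) = 440000 × (5957127.0 − 627) / (5957127.0 + 440000 − 2 × 627) = 440000 × 5956500.0 / 6395873.0 ≈ 409774 mm ≈ 410 m.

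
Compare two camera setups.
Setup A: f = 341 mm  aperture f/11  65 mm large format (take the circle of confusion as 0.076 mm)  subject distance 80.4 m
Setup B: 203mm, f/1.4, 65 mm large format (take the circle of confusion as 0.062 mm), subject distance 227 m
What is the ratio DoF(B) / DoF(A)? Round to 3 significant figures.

Setup A: H = 341²/(11×0.076) + 341 ≈ 139433.1 mm; DoF = Df − Dn = 189436 − 51029 ≈ 138407 mm.
Setup B: H = 203²/(1.4×0.062) + 203 ≈ 474961.1 mm; DoF = Df − Dn = 434625 − 153616 ≈ 281009 mm.
Ratio = 281009 / 138407 ≈ 2.03.

2.03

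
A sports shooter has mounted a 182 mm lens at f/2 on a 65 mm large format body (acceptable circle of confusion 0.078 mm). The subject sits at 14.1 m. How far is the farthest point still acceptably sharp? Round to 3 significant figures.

Hyperfocal distance H = f²/(N·c) + f = 182²/(2 × 0.078) + 182 = 33124/0.156 + 182 ≈ 212515.3 mm ≈ 212.5 m.
Far limit Df = s·(H − f)/(H − s) = 14100 × (212515.3 − 182) / (212515.3 − 14100) = 14100 × 212333.3 / 198415.3 ≈ 15089 mm ≈ 15.1 m.

15.1 m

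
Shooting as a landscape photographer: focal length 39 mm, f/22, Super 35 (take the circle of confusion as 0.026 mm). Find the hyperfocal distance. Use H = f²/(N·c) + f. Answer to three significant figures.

Hyperfocal distance H = f²/(N·c) + f = 39²/(22 × 0.026) + 39 = 1521/0.572 + 39 ≈ 2698.1 mm ≈ 2.70 m.

2.70 m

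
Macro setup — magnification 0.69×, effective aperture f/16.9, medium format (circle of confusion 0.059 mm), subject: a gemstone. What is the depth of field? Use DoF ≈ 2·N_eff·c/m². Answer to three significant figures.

4.19 mm

At magnification m, DoF ≈ 2·N_eff·c/m² = 2 × 16.9 × 0.059 / 0.69² = 1.994 / 0.4761 ≈ 4.19 mm.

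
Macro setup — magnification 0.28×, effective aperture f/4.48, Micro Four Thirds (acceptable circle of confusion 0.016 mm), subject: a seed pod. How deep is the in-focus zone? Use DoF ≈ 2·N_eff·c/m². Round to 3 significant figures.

1.83 mm

At magnification m, DoF ≈ 2·N_eff·c/m² = 2 × 4.48 × 0.016 / 0.28² = 0.1434 / 0.0784 ≈ 1.83 mm.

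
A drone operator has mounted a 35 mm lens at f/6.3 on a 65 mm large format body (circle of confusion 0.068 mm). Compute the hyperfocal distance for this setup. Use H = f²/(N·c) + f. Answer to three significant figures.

Hyperfocal distance H = f²/(N·c) + f = 35²/(6.3 × 0.068) + 35 = 1225/0.4284 + 35 ≈ 2894.5 mm ≈ 2.89 m.

2.89 m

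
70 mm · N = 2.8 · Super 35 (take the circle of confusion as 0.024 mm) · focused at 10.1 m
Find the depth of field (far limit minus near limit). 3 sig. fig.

2.83 m

Hyperfocal distance H = f²/(N·c) + f = 70²/(2.8 × 0.024) + 70 = 4900/0.0672 + 70 ≈ 72986.7 mm ≈ 72.99 m.
Near limit Dn = s·(H − f)/(H + s − 2f) = 10100 × (72986.7 − 70) / (72986.7 + 10100 − 2 × 70) = 10100 × 72916.7 / 82946.7 ≈ 8878.7 mm.
Far limit Df = s·(H − f)/(H − s) = 10100 × (72986.7 − 70) / (72986.7 − 10100) = 10100 × 72916.7 / 62886.7 ≈ 11710.9 mm.
Depth of field = Df − Dn = 11710.9 − 8878.7 ≈ 2832.2 mm ≈ 2.83 m.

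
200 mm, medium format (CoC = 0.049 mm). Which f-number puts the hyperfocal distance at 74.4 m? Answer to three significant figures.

f/11

Rearrange H = f²/(N·c) + f for N: N = f² / ((H − f)·c).
N = 200² / ((74400 − 200) × 0.049) = 40000 / 3636 ≈ 11.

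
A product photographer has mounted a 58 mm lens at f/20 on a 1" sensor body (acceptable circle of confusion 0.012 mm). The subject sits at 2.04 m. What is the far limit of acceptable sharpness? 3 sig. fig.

Hyperfocal distance H = f²/(N·c) + f = 58²/(20 × 0.012) + 58 = 3364/0.24 + 58 ≈ 14074.7 mm ≈ 14.07 m.
Far limit Df = s·(H − f)/(H − s) = 2040 × (14074.7 − 58) / (14074.7 − 2040) = 2040 × 14016.7 / 12034.7 ≈ 2376.0 mm ≈ 2.38 m.

2.38 m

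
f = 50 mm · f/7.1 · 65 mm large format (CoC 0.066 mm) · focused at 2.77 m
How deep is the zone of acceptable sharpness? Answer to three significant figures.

Hyperfocal distance H = f²/(N·c) + f = 50²/(7.1 × 0.066) + 50 = 2500/0.4686 + 50 ≈ 5385.0 mm ≈ 5.385 m.
Near limit Dn = s·(H − f)/(H + s − 2f) = 2770 × (5385.0 − 50) / (5385.0 + 2770 − 2 × 50) = 2770 × 5335.0 / 8055.0 ≈ 1834.6 mm.
Far limit Df = s·(H − f)/(H − s) = 2770 × (5385.0 − 50) / (5385.0 − 2770) = 2770 × 5335.0 / 2615.0 ≈ 5651.2 mm.
Depth of field = Df − Dn = 5651.2 − 1834.6 ≈ 3816.6 mm ≈ 3.82 m.

3.82 m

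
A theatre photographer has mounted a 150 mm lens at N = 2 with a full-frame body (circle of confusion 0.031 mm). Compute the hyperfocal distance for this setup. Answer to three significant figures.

363 m

Hyperfocal distance H = f²/(N·c) + f = 150²/(2 × 0.031) + 150 = 22500/0.062 + 150 ≈ 363053.2 mm ≈ 363 m.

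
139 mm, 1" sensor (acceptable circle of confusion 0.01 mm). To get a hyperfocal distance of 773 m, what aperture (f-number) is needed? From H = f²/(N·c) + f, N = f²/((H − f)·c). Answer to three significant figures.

Rearrange H = f²/(N·c) + f for N: N = f² / ((H − f)·c).
N = 139² / ((773000 − 139) × 0.01) = 19321 / 7729 ≈ 2.50.

f/2.50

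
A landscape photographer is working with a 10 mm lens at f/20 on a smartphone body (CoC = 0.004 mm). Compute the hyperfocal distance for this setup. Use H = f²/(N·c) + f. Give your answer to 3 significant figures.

1.26 m

Hyperfocal distance H = f²/(N·c) + f = 10²/(20 × 0.004) + 10 = 100/0.08 + 10 ≈ 1260.0 mm ≈ 1.26 m.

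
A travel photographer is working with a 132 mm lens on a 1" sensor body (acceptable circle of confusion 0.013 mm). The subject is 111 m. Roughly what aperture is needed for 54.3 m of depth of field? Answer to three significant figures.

Write h = H − f = f²/(N·c). The thin-lens limits are Dn = s·h/(h + (s−f)) and Df = s·h/(h − (s−f)), so DoF = Df − Dn = 2·s·(s−f)·h / (h² − (s−f)²).
That is a quadratic in h: DoF·h² − 2·s·(s−f)·h − DoF·(s−f)² = 0 ⇒ h = (s−f)·(s + √(s² + DoF²)) / DoF = 110868 × (111000 + √(111000² + 54300²)) / 54300 = 110868 × (111000 + 123570) / 54300 ≈ 478937 mm.
Then N = f²/(c·h) = 132² / (0.013 × 478937) = 17424 / 6226.2 ≈ 2.80.

f/2.80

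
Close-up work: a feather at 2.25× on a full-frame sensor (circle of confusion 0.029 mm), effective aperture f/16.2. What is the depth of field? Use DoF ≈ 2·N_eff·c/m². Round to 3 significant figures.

0.186 mm

At magnification m, DoF ≈ 2·N_eff·c/m² = 2 × 16.2 × 0.029 / 2.25² = 0.9396 / 5.062 ≈ 0.186 mm.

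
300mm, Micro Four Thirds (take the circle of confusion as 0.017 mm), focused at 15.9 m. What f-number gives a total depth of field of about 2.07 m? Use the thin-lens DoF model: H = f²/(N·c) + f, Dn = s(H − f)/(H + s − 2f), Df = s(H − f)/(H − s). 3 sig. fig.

Write h = H − f = f²/(N·c). The thin-lens limits are Dn = s·h/(h + (s−f)) and Df = s·h/(h − (s−f)), so DoF = Df − Dn = 2·s·(s−f)·h / (h² − (s−f)²).
That is a quadratic in h: DoF·h² − 2·s·(s−f)·h − DoF·(s−f)² = 0 ⇒ h = (s−f)·(s + √(s² + DoF²)) / DoF = 15600 × (15900 + √(15900² + 2070²)) / 2070 = 15600 × (15900 + 16034.2) / 2070 ≈ 240663 mm.
Then N = f²/(c·h) = 300² / (0.017 × 240663) = 90000 / 4091.3 ≈ 22.

f/22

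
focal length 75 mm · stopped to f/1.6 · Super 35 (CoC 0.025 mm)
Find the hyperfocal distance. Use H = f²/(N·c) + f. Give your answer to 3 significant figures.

141 m

Hyperfocal distance H = f²/(N·c) + f = 75²/(1.6 × 0.025) + 75 = 5625/0.04 + 75 ≈ 140700.0 mm ≈ 141 m.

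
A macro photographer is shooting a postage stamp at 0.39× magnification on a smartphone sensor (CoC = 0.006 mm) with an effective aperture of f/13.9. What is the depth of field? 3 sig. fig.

1.10 mm

At magnification m, DoF ≈ 2·N_eff·c/m² = 2 × 13.9 × 0.006 / 0.39² = 0.1668 / 0.1521 ≈ 1.1 mm.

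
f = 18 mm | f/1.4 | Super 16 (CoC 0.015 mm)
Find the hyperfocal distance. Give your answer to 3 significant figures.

15.4 m

Hyperfocal distance H = f²/(N·c) + f = 18²/(1.4 × 0.015) + 18 = 324/0.021 + 18 ≈ 15446.6 mm ≈ 15.4 m.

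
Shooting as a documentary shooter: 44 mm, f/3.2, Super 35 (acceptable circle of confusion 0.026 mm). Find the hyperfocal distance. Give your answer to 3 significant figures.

23.3 m

Hyperfocal distance H = f²/(N·c) + f = 44²/(3.2 × 0.026) + 44 = 1936/0.0832 + 44 ≈ 23313.2 mm ≈ 23.3 m.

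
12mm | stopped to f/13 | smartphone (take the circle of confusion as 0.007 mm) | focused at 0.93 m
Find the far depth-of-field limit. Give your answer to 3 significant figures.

Hyperfocal distance H = f²/(N·c) + f = 12²/(13 × 0.007) + 12 = 144/0.091 + 12 ≈ 1594.4 mm ≈ 1.594 m.
Far limit Df = s·(H − f)/(H − s) = 930 × (1594.4 − 12) / (1594.4 − 930) = 930 × 1582.4 / 664.4 ≈ 2214.9 mm ≈ 2.21 m.

2.21 m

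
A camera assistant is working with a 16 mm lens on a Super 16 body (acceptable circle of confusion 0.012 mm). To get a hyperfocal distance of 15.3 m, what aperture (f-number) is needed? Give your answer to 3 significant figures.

Rearrange H = f²/(N·c) + f for N: N = f² / ((H − f)·c).
N = 16² / ((15300 − 16) × 0.012) = 256 / 183.4 ≈ 1.40.

f/1.40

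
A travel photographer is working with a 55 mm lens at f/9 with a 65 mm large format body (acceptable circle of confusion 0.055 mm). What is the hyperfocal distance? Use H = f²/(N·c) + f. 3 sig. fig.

6.17 m

Hyperfocal distance H = f²/(N·c) + f = 55²/(9 × 0.055) + 55 = 3025/0.495 + 55 ≈ 6166.1 mm ≈ 6.17 m.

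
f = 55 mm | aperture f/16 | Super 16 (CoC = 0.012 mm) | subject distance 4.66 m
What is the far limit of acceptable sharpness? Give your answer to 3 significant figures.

Hyperfocal distance H = f²/(N·c) + f = 55²/(16 × 0.012) + 55 = 3025/0.192 + 55 ≈ 15810.2 mm ≈ 15.81 m.
Far limit Df = s·(H − f)/(H − s) = 4660 × (15810.2 − 55) / (15810.2 − 4660) = 4660 × 15755.2 / 11150.2 ≈ 6584.6 mm ≈ 6.58 m.

6.58 m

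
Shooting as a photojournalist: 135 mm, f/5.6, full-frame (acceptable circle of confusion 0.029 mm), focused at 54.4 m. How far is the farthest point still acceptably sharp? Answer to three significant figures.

Hyperfocal distance H = f²/(N·c) + f = 135²/(5.6 × 0.029) + 135 = 18225/0.1624 + 135 ≈ 112357.9 mm ≈ 112.4 m.
Far limit Df = s·(H − f)/(H − s) = 54400 × (112357.9 − 135) / (112357.9 − 54400) = 54400 × 112222.9 / 57957.9 ≈ 105334 mm ≈ 105 m.

105 m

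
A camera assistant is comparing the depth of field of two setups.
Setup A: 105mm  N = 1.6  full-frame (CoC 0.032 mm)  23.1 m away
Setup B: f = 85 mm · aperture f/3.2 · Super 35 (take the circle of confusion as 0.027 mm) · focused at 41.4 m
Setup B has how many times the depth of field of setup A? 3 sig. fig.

10.8

Setup A: H = 105²/(1.6×0.032) + 105 ≈ 215437.0 mm; DoF = Df − Dn = 25861.7 − 20871.2 ≈ 4990.5 mm.
Setup B: H = 85²/(3.2×0.027) + 85 ≈ 83707.7 mm; DoF = Df − Dn = 81829 − 27710 ≈ 54119 mm.
Ratio = 54119 / 4990.5 ≈ 10.8.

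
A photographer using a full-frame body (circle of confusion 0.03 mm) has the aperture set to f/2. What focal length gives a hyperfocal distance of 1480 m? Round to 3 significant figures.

298 mm

From H = f²/(N·c) + f, with f ≪ H: f ≈ √(H·N·c) = √(1480000 × 2 × 0.03) = √88800 ≈ 298.0 mm.
The +f correction barely moves this — solving exactly, f² + N·c·f − N·c·H = 0 ⇒ f = (−N·c + √((N·c)² + 4·N·c·H))/2 = (−0.06 + √355200)/2 ≈ 297.96 mm, so f ≈ 298 mm.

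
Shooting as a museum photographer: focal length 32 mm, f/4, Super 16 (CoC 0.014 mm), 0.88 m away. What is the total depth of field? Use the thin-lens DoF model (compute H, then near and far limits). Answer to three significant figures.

Hyperfocal distance H = f²/(N·c) + f = 32²/(4 × 0.014) + 32 = 1024/0.056 + 32 ≈ 18317.7 mm ≈ 18.32 m.
Near limit Dn = s·(H − f)/(H + s − 2f) = 880 × (18317.7 − 32) / (18317.7 + 880 − 2 × 32) = 880 × 18285.7 / 19133.7 ≈ 840.999 mm.
Far limit Df = s·(H − f)/(H − s) = 880 × (18317.7 − 32) / (18317.7 − 880) = 880 × 18285.7 / 17437.7 ≈ 922.795 mm.
Depth of field = Df − Dn = 922.795 − 840.999 ≈ 81.796 mm.

81.8 mm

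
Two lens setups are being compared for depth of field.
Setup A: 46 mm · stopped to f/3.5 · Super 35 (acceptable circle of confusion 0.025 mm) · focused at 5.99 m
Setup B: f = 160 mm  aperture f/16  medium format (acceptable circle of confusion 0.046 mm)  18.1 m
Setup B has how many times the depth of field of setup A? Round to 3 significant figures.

Setup A: H = 46²/(3.5×0.025) + 46 ≈ 24228.9 mm; DoF = Df − Dn = 7942.1 − 4808.2 ≈ 3133.9 mm.
Setup B: H = 160²/(16×0.046) + 160 ≈ 34942.6 mm; DoF = Df − Dn = 37379 − 11941 ≈ 25438 mm.
Ratio = 25438 / 3133.9 ≈ 8.12.

8.12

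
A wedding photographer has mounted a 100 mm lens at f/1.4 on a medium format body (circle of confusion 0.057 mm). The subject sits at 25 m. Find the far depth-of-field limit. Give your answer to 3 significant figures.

31.2 m

Hyperfocal distance H = f²/(N·c) + f = 100²/(1.4 × 0.057) + 100 = 10000/0.0798 + 100 ≈ 125413.3 mm ≈ 125.4 m.
Far limit Df = s·(H − f)/(H − s) = 25000 × (125413.3 − 100) / (125413.3 − 25000) = 25000 × 125313.3 / 100413.3 ≈ 31199 mm ≈ 31.2 m.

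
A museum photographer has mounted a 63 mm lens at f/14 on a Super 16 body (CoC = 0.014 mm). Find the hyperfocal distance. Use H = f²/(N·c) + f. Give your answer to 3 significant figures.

Hyperfocal distance H = f²/(N·c) + f = 63²/(14 × 0.014) + 63 = 3969/0.196 + 63 ≈ 20313.0 mm ≈ 20.3 m.

20.3 m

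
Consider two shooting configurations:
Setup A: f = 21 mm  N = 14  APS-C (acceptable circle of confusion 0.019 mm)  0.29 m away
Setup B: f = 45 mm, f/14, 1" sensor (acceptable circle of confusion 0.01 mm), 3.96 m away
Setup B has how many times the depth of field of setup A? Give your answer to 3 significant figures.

Setup A: H = 21²/(14×0.019) + 21 ≈ 1678.9 mm; DoF = Df − Dn = 346.167 − 249.515 ≈ 96.652 mm.
Setup B: H = 45²/(14×0.01) + 45 ≈ 14509.3 mm; DoF = Df − Dn = 5429.6 − 3116.5 ≈ 2313.1 mm.
Ratio = 2313.1 / 96.652 ≈ 23.9.

23.9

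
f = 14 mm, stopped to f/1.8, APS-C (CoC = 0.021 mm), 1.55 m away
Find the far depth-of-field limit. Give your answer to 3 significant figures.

2.20 m

Hyperfocal distance H = f²/(N·c) + f = 14²/(1.8 × 0.021) + 14 = 196/0.0378 + 14 ≈ 5199.2 mm ≈ 5.199 m.
Far limit Df = s·(H − f)/(H − s) = 1550 × (5199.2 − 14) / (5199.2 − 1550) = 1550 × 5185.2 / 3649.2 ≈ 2202.4 mm ≈ 2.20 m.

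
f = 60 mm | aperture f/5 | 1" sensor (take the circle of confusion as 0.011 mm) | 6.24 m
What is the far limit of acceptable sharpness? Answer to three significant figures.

Hyperfocal distance H = f²/(N·c) + f = 60²/(5 × 0.011) + 60 = 3600/0.055 + 60 ≈ 65514.5 mm ≈ 65.51 m.
Far limit Df = s·(H − f)/(H − s) = 6240 × (65514.5 − 60) / (65514.5 − 6240) = 6240 × 65454.5 / 59274.5 ≈ 6890.6 mm ≈ 6.89 m.

6.89 m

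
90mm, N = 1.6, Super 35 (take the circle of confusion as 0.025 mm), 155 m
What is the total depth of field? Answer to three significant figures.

572 m

Hyperfocal distance H = f²/(N·c) + f = 90²/(1.6 × 0.025) + 90 = 8100/0.04 + 90 ≈ 202590.0 mm ≈ 202.6 m.
Near limit Dn = s·(H − f)/(H + s − 2f) = 155000 × (202590.0 − 90) / (202590.0 + 155000 − 2 × 90) = 155000 × 202500.0 / 357410.0 ≈ 87819 mm.
Far limit Df = s·(H − f)/(H − s) = 155000 × (202590.0 − 90) / (202590.0 − 155000) = 155000 × 202500.0 / 47590.0 ≈ 659540 mm.
Depth of field = Df − Dn = 659540 − 87819 ≈ 571721 mm ≈ 572 m.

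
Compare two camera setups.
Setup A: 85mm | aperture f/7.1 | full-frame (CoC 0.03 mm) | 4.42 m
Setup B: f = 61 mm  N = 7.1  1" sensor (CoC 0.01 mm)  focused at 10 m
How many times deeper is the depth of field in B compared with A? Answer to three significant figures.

Setup A: H = 85²/(7.1×0.03) + 85 ≈ 34005.2 mm; DoF = Df − Dn = 5067.6 − 3919.1 ≈ 1148.5 mm.
Setup B: H = 61²/(7.1×0.01) + 61 ≈ 52469.5 mm; DoF = Df − Dn = 12340.3 − 8405.9 ≈ 3934.4 mm.
Ratio = 3934.4 / 1148.5 ≈ 3.43.

3.43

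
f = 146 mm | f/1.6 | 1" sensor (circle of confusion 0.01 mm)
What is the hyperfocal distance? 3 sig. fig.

1330 m

Hyperfocal distance H = f²/(N·c) + f = 146²/(1.6 × 0.01) + 146 = 21316/0.016 + 146 ≈ 1332396.0 mm ≈ 1330 m.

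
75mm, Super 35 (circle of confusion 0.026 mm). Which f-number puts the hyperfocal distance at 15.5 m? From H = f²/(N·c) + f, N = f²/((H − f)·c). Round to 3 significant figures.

Rearrange H = f²/(N·c) + f for N: N = f² / ((H − f)·c).
N = 75² / ((15500 − 75) × 0.026) = 5625 / 401.0 ≈ 14.

f/14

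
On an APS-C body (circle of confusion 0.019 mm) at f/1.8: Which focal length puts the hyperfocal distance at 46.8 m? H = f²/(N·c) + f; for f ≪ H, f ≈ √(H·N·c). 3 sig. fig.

40.0 mm

From H = f²/(N·c) + f, with f ≪ H: f ≈ √(H·N·c) = √(46800 × 1.8 × 0.019) = √1600.6 ≈ 40.01 mm.
The +f correction barely moves this — solving exactly, f² + N·c·f − N·c·H = 0 ⇒ f = (−N·c + √((N·c)² + 4·N·c·H))/2 = (−0.0342 + √6402.2)/2 ≈ 39.990 mm, so f ≈ 40.0 mm.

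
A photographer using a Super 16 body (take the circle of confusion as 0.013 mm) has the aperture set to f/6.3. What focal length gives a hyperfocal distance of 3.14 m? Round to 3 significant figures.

16.0 mm

From H = f²/(N·c) + f, with f ≪ H: f ≈ √(H·N·c) = √(3140 × 6.3 × 0.013) = √257.17 ≈ 16.04 mm.
The +f correction barely moves this — solving exactly, f² + N·c·f − N·c·H = 0 ⇒ f = (−N·c + √((N·c)² + 4·N·c·H))/2 = (−0.0819 + √1028.7)/2 ≈ 15.995 mm, so f ≈ 16.0 mm.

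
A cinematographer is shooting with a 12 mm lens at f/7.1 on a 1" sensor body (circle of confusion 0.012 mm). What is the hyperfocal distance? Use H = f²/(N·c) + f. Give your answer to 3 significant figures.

1.70 m

Hyperfocal distance H = f²/(N·c) + f = 12²/(7.1 × 0.012) + 12 = 144/0.0852 + 12 ≈ 1702.1 mm ≈ 1.70 m.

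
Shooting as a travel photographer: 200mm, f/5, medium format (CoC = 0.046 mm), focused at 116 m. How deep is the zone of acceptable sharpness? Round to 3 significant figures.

278 m

Hyperfocal distance H = f²/(N·c) + f = 200²/(5 × 0.046) + 200 = 40000/0.23 + 200 ≈ 174113.0 mm ≈ 174.1 m.
Near limit Dn = s·(H − f)/(H + s − 2f) = 116000 × (174113.0 − 200) / (174113.0 + 116000 − 2 × 200) = 116000 × 173913.0 / 289713.0 ≈ 69634 mm.
Far limit Df = s·(H − f)/(H − s) = 116000 × (174113.0 − 200) / (174113.0 − 116000) = 116000 × 173913.0 / 58113.0 ≈ 347149 mm.
Depth of field = Df − Dn = 347149 − 69634 ≈ 277515 mm ≈ 278 m.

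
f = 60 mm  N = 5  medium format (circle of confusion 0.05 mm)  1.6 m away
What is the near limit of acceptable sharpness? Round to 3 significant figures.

Hyperfocal distance H = f²/(N·c) + f = 60²/(5 × 0.05) + 60 = 3600/0.25 + 60 ≈ 14460.0 mm ≈ 14.46 m.
Near limit Dn = s·(H − f)/(H + s − 2f) = 1600 × (14460.0 − 60) / (14460.0 + 1600 − 2 × 60) = 1600 × 14400.0 / 15940.0 ≈ 1445.4 mm ≈ 1.45 m.

1.45 m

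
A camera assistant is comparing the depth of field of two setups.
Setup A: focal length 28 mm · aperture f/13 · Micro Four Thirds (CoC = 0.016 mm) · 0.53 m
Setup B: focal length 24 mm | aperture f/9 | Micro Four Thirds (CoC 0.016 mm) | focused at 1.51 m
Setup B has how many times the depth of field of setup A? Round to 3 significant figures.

9.06

Setup A: H = 28²/(13×0.016) + 28 ≈ 3797.2 mm; DoF = Df − Dn = 611.43 − 467.71 ≈ 143.72 mm.
Setup B: H = 24²/(9×0.016) + 24 ≈ 4024.0 mm; DoF = Df − Dn = 2402.5 − 1101.0 ≈ 1301.5 mm.
Ratio = 1301.5 / 143.72 ≈ 9.06.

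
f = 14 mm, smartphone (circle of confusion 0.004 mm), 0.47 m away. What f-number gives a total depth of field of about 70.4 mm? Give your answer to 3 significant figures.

f/8

Write h = H − f = f²/(N·c). The thin-lens limits are Dn = s·h/(h + (s−f)) and Df = s·h/(h − (s−f)), so DoF = Df − Dn = 2·s·(s−f)·h / (h² − (s−f)²).
That is a quadratic in h: DoF·h² − 2·s·(s−f)·h − DoF·(s−f)² = 0 ⇒ h = (s−f)·(s + √(s² + DoF²)) / DoF = 456 × (470 + √(470² + 70.4²)) / 70.4 = 456 × (470 + 475.243) / 70.4 ≈ 6122.6 mm.
Then N = f²/(c·h) = 14² / (0.004 × 6122.6) = 196 / 24.490 ≈ 8.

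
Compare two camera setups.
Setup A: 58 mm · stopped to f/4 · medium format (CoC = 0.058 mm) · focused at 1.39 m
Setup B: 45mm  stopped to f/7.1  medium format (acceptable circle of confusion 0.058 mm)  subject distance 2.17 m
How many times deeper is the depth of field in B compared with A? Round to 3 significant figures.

Setup A: H = 58²/(4×0.058) + 58 ≈ 14558.0 mm; DoF = Df − Dn = 1530.60 − 1273.05 ≈ 257.55 mm.
Setup B: H = 45²/(7.1×0.058) + 45 ≈ 4962.4 mm; DoF = Df − Dn = 3821.3 − 1515.2 ≈ 2306.1 mm.
Ratio = 2306.1 / 257.55 ≈ 8.95.

8.95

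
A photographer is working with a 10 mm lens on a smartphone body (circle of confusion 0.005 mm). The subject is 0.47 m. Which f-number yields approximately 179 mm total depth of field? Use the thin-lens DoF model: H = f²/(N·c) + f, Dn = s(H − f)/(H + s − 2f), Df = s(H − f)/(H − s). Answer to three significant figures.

f/8

Write h = H − f = f²/(N·c). The thin-lens limits are Dn = s·h/(h + (s−f)) and Df = s·h/(h − (s−f)), so DoF = Df − Dn = 2·s·(s−f)·h / (h² − (s−f)²).
That is a quadratic in h: DoF·h² − 2·s·(s−f)·h − DoF·(s−f)² = 0 ⇒ h = (s−f)·(s + √(s² + DoF²)) / DoF = 460 × (470 + √(470² + 179²)) / 179 = 460 × (470 + 502.932) / 179 ≈ 2500.3 mm.
Then N = f²/(c·h) = 10² / (0.005 × 2500.3) = 100 / 12.501 ≈ 8.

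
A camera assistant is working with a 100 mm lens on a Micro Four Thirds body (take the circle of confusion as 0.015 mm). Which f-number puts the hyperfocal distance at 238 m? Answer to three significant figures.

Rearrange H = f²/(N·c) + f for N: N = f² / ((H − f)·c).
N = 100² / ((238000 − 100) × 0.015) = 10000 / 3568 ≈ 2.80.

f/2.80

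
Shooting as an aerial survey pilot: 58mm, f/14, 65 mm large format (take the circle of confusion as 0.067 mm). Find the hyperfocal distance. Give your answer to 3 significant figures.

3.64 m

Hyperfocal distance H = f²/(N·c) + f = 58²/(14 × 0.067) + 58 = 3364/0.938 + 58 ≈ 3644.4 mm ≈ 3.64 m.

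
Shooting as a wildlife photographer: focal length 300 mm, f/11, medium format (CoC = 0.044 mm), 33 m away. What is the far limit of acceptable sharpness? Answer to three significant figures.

Hyperfocal distance H = f²/(N·c) + f = 300²/(11 × 0.044) + 300 = 90000/0.484 + 300 ≈ 186250.4 mm ≈ 186.3 m.
Far limit Df = s·(H − f)/(H − s) = 33000 × (186250.4 − 300) / (186250.4 − 33000) = 33000 × 185950.4 / 153250.4 ≈ 40041 mm ≈ 40.0 m.

40.0 m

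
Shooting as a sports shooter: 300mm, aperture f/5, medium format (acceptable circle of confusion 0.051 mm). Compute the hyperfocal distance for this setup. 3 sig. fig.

353 m

Hyperfocal distance H = f²/(N·c) + f = 300²/(5 × 0.051) + 300 = 90000/0.255 + 300 ≈ 353241.2 mm ≈ 353 m.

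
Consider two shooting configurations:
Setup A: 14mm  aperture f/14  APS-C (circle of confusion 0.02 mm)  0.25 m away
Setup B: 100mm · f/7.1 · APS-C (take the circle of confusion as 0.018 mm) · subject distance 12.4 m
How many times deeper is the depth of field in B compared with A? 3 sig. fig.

Setup A: H = 14²/(14×0.02) + 14 ≈ 714.0 mm; DoF = Df − Dn = 377.16 − 186.97 ≈ 190.19 mm.
Setup B: H = 100²/(7.1×0.018) + 100 ≈ 78347.3 mm; DoF = Df − Dn = 14712.8 − 10715.6 ≈ 3997.2 mm.
Ratio = 3997.2 / 190.19 ≈ 21.0.

21.0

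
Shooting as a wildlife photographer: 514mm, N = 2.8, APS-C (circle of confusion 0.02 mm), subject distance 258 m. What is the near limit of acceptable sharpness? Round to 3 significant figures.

Hyperfocal distance H = f²/(N·c) + f = 514²/(2.8 × 0.02) + 514 = 264196/0.056 + 514 ≈ 4718299.7 mm ≈ 4718 m.
Near limit Dn = s·(H − f)/(H + s − 2f) = 258000 × (4718299.7 − 514) / (4718299.7 + 258000 − 2 × 514) = 258000 × 4717785.7 / 4975271.7 ≈ 244648 mm ≈ 245 m.

245 m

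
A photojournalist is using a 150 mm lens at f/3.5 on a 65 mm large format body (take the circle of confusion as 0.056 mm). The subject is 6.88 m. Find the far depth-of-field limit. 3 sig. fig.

Hyperfocal distance H = f²/(N·c) + f = 150²/(3.5 × 0.056) + 150 = 22500/0.196 + 150 ≈ 114945.9 mm ≈ 114.9 m.
Far limit Df = s·(H − f)/(H − s) = 6880 × (114945.9 − 150) / (114945.9 − 6880) = 6880 × 114795.9 / 108065.9 ≈ 7308.5 mm ≈ 7.31 m.

7.31 m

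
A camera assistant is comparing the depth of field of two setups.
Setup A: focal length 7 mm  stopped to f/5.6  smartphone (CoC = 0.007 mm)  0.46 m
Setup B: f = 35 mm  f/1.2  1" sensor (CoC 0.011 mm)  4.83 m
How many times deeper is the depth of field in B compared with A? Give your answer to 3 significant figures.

Setup A: H = 7²/(5.6×0.007) + 7 ≈ 1257.0 mm; DoF = Df − Dn = 721.46 − 337.64 ≈ 383.82 mm.
Setup B: H = 35²/(1.2×0.011) + 35 ≈ 92838.0 mm; DoF = Df − Dn = 5093.16 − 4592.70 ≈ 500.46 mm.
Ratio = 500.46 / 383.82 ≈ 1.30.

1.30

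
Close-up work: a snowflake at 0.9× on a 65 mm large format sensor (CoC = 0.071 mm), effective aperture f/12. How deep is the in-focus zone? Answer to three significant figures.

2.10 mm

At magnification m, DoF ≈ 2·N_eff·c/m² = 2 × 12 × 0.071 / 0.9² = 1.704 / 0.81 ≈ 2.1 mm.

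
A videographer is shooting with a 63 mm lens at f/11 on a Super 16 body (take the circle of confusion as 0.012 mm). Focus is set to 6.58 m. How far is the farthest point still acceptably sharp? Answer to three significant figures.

Hyperfocal distance H = f²/(N·c) + f = 63²/(11 × 0.012) + 63 = 3969/0.132 + 63 ≈ 30131.2 mm ≈ 30.13 m.
Far limit Df = s·(H − f)/(H − s) = 6580 × (30131.2 − 63) / (30131.2 − 6580) = 6580 × 30068.2 / 23551.2 ≈ 8400.8 mm ≈ 8.40 m.

8.40 m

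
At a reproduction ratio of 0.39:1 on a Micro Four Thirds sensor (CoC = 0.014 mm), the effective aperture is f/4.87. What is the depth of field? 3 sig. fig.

0.897 mm

At magnification m, DoF ≈ 2·N_eff·c/m² = 2 × 4.87 × 0.014 / 0.39² = 0.1364 / 0.1521 ≈ 0.897 mm.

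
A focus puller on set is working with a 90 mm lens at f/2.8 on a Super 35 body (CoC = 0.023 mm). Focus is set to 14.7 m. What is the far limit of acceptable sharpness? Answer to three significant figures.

16.6 m

Hyperfocal distance H = f²/(N·c) + f = 90²/(2.8 × 0.023) + 90 = 8100/0.0644 + 90 ≈ 125866.4 mm ≈ 125.9 m.
Far limit Df = s·(H − f)/(H − s) = 14700 × (125866.4 − 90) / (125866.4 − 14700) = 14700 × 125776.4 / 111166.4 ≈ 16632 mm ≈ 16.6 m.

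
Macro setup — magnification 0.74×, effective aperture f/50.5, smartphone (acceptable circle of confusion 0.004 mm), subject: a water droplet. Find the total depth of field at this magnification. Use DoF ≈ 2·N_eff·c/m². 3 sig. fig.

At magnification m, DoF ≈ 2·N_eff·c/m² = 2 × 50.5 × 0.004 / 0.74² = 0.404 / 0.5476 ≈ 0.738 mm.

0.738 mm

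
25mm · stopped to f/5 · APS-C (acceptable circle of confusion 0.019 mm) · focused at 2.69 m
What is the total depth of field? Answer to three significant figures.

2.61 m

Hyperfocal distance H = f²/(N·c) + f = 25²/(5 × 0.019) + 25 = 625/0.095 + 25 ≈ 6603.9 mm ≈ 6.604 m.
Near limit Dn = s·(H − f)/(H + s − 2f) = 2690 × (6603.9 − 25) / (6603.9 + 2690 − 2 × 25) = 2690 × 6578.9 / 9243.9 ≈ 1914.5 mm.
Far limit Df = s·(H − f)/(H − s) = 2690 × (6603.9 − 25) / (6603.9 − 2690) = 2690 × 6578.9 / 3913.9 ≈ 4521.6 mm.
Depth of field = Df − Dn = 4521.6 − 1914.5 ≈ 2607.1 mm ≈ 2.61 m.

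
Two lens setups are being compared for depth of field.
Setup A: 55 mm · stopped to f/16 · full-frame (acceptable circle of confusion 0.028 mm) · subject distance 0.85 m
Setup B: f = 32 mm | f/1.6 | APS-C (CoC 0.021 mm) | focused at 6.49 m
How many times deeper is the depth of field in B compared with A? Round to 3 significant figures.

14.2

Setup A: H = 55²/(16×0.028) + 55 ≈ 6807.2 mm; DoF = Df − Dn = 963.43 − 760.46 ≈ 202.97 mm.
Setup B: H = 32²/(1.6×0.021) + 32 ≈ 30508.2 mm; DoF = Df − Dn = 8235.0 − 5355.2 ≈ 2879.8 mm.
Ratio = 2879.8 / 202.97 ≈ 14.2.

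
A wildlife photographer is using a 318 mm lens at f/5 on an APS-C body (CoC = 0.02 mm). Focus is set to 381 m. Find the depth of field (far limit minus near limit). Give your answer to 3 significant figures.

Hyperfocal distance H = f²/(N·c) + f = 318²/(5 × 0.02) + 318 = 101124/0.1 + 318 ≈ 1011558.0 mm ≈ 1012 m.
Near limit Dn = s·(H − f)/(H + s − 2f) = 381000 × (1011558.0 − 318) / (1011558.0 + 381000 − 2 × 318) = 381000 × 1011240.0 / 1391922.0 ≈ 276799 mm.
Far limit Df = s·(H − f)/(H − s) = 381000 × (1011558.0 − 318) / (1011558.0 − 381000) = 381000 × 1011240.0 / 630558.0 ≈ 611018 mm.
Depth of field = Df − Dn = 611018 − 276799 ≈ 334219 mm ≈ 334 m.

334 m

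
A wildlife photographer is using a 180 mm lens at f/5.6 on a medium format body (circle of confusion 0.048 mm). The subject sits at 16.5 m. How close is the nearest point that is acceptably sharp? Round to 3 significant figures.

Hyperfocal distance H = f²/(N·c) + f = 180²/(5.6 × 0.048) + 180 = 32400/0.2688 + 180 ≈ 120715.7 mm ≈ 120.7 m.
Near limit Dn = s·(H − f)/(H + s − 2f) = 16500 × (120715.7 − 180) / (120715.7 + 16500 − 2 × 180) = 16500 × 120535.7 / 136855.7 ≈ 14532 mm ≈ 14.5 m.

14.5 m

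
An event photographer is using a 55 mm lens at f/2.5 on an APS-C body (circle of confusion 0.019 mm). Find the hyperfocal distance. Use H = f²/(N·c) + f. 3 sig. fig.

Hyperfocal distance H = f²/(N·c) + f = 55²/(2.5 × 0.019) + 55 = 3025/0.0475 + 55 ≈ 63739.2 mm ≈ 63.7 m.

63.7 m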